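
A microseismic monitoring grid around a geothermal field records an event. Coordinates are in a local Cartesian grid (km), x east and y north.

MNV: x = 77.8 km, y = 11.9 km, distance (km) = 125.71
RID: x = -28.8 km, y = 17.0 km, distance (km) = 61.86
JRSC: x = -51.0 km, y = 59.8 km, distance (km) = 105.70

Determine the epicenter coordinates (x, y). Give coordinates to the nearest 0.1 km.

(-34.5, -44.6)

Circle about each station: (x − 77.8)² + (y − 11.9)² = 125.71²; (x + 28.8)² + (y − 17.0)² = 61.86²; (x + 51.0)² + (y − 59.8)² = 105.70².
Subtracting the MNV equation from the RID and JRSC equations removes the quadratic terms:
-213.2 x + 10.2 y = 6900.33
-257.6 x + 95.8 y = 4613.10
Solving the 2×2 system: x ≈ -34.5, y ≈ -44.6 km.
Check against MNV (with the unrounded x, y): √((x − 77.8)²+(y − 11.9)²) = 125.72 ≈ 125.71 km. ✓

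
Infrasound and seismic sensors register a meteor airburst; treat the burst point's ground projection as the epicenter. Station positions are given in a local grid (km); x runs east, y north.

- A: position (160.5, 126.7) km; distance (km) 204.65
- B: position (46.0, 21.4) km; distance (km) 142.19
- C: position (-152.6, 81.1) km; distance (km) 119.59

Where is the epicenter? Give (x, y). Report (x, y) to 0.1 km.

Circle about each station: (x − 160.5)² + (y − 126.7)² = 204.65²; (x − 46.0)² + (y − 21.4)² = 142.19²; (x + 152.6)² + (y − 81.1)² = 119.59².
Subtracting pairs of circle equations eliminates x²+y² and gives linear equations (the radical axes):
-229.0 x − 210.6 y = -17575.55
-626.2 x − 91.2 y = 15630.68
Solving the 2×2 system: x ≈ -44.1, y ≈ 131.4 km.
Check against A (with the unrounded x, y): √((x − 160.5)²+(y − 126.7)²) = 204.65 ≈ 204.65 km. ✓

-44.1 km east, 131.4 km north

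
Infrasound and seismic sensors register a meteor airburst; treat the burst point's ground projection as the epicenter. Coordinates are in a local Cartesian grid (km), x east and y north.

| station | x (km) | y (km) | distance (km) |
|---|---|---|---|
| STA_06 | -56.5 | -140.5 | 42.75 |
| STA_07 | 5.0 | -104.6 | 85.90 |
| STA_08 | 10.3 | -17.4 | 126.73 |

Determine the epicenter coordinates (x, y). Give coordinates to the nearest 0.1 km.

-80.9 km east, -105.4 km north

Circle about each station: (x + 56.5)² + (y + 140.5)² = 42.75²; (x − 5.0)² + (y + 104.6)² = 85.90²; (x − 10.3)² + (y + 17.4)² = 126.73².
Subtracting pairs of circle equations eliminates x²+y² and gives linear equations (the radical axes):
123.0 x + 71.8 y = -17517.59
133.6 x + 246.2 y = -36756.58
Solving the 2×2 system: x ≈ -80.9, y ≈ -105.4 km.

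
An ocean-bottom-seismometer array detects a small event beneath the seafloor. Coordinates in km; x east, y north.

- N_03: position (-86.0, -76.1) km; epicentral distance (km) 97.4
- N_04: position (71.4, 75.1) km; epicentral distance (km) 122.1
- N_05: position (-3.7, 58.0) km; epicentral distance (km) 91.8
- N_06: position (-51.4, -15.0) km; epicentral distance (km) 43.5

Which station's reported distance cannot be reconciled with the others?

Solve using three stations at a time. Using N_03, N_04, N_06 (subtract circle equations pairwise → linear system) gives (x, y) ≈ (-7.8, -17.9).
Distances from that point to each station vs reported:
  N_03: calculated 97.5 vs reported 97.4 → residual 0.1 km
  N_04: calculated 122.2 vs reported 122.1 → residual 0.1 km
  N_05: calculated 76.0 vs reported 91.8 → residual 15.8 km
  N_06: calculated 43.7 vs reported 43.5 → residual 0.2 km
N_03, N_04, N_06 are mutually consistent (residuals ≈ 0); N_05 is off by 15.8 km.

N_05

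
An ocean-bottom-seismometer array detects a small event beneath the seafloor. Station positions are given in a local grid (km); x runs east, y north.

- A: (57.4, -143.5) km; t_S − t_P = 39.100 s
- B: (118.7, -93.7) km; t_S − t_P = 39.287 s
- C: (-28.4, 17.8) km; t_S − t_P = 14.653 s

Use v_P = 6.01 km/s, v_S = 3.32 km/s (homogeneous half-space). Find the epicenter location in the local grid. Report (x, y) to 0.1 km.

Distance from S−P lag: d = Δt · v_P v_S / (v_P − v_S) = Δt · (6.01·3.32)/(6.01−3.32) ≈ 7.4175·Δt.
So d_A = 290.03, d_B = 291.41, d_C = 108.69 km.
Circle about each station: (x − 57.4)² + (y + 143.5)² = 290.03²; (x − 118.7)² + (y + 93.7)² = 291.41²; (x + 28.4)² + (y − 17.8)² = 108.69².
Subtracting the A equation from the B and C equations removes the quadratic terms:
122.6 x + 99.6 y = -1820.02
-171.6 x + 322.6 y = 49540.27
Solving the 2×2 system: x ≈ -97.5, y ≈ 101.7 km.

x ≈ -97.5 km, y ≈ 101.7 km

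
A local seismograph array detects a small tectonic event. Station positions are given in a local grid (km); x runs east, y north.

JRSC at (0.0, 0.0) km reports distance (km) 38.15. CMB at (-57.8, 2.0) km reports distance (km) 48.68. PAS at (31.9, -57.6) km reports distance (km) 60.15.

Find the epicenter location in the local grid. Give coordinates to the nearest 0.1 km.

Circle about each station: x² + y² = 38.15²; (x + 57.8)² + (y − 2.0)² = 48.68²; (x − 31.9)² + (y + 57.6)² = 60.15².
Subtracting the JRSC equation from the CMB and PAS equations removes the quadratic terms:
-115.6 x + 4.0 y = 2430.52
63.8 x − 115.2 y = 2172.77
Solving the 2×2 system: x ≈ -22.1, y ≈ -31.1 km.

(-22.1, -31.1)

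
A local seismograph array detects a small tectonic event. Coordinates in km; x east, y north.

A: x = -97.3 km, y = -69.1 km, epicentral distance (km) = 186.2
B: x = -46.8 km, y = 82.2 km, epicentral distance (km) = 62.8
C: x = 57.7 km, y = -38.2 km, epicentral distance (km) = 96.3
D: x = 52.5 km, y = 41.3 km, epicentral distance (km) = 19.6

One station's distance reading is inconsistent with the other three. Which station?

Solve using three stations at a time. Using A, C, D (subtract circle equations pairwise → linear system) gives (x, y) ≈ (40.2, 56.5).
Distances from that point to each station vs reported:
  A: calculated 186.2 vs reported 186.2 → residual 0.0 km
  B: calculated 90.7 vs reported 62.8 → residual 27.9 km
  C: calculated 96.3 vs reported 96.3 → residual 0.0 km
  D: calculated 19.6 vs reported 19.6 → residual 0.0 km
A, C, D are mutually consistent (residuals ≈ 0); B is off by 27.9 km.

B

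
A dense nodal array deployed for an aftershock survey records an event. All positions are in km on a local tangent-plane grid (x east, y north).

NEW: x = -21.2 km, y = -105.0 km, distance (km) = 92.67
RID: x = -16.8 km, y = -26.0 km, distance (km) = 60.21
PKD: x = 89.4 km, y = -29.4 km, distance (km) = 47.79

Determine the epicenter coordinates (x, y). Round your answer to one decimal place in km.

Circle about each station: (x + 21.2)² + (y + 105.0)² = 92.67²; (x + 16.8)² + (y + 26.0)² = 60.21²; (x − 89.4)² + (y + 29.4)² = 47.79².
Subtracting pairs of circle equations eliminates x²+y² and gives linear equations (the radical axes):
8.8 x + 158.0 y = -5553.72
221.2 x + 151.2 y = 3686.12
Solving the 2×2 system: x ≈ 42.3, y ≈ -37.5 km.
Check against NEW (with the unrounded x, y): √((x + 21.2)²+(y + 105.0)²) = 92.67 ≈ 92.67 km. ✓

42.3 km east, -37.5 km north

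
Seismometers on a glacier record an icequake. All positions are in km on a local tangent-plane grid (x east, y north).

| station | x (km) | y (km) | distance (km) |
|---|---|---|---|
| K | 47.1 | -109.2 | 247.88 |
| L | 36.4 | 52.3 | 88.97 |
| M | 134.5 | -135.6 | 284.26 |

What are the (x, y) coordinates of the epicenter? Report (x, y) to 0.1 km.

(58.8, 138.4)

Circle about each station: (x − 47.1)² + (y + 109.2)² = 247.88²; (x − 36.4)² + (y − 52.3)² = 88.97²; (x − 134.5)² + (y + 135.6)² = 284.26².
Subtracting the K equation from the L and M equations removes the quadratic terms:
-21.4 x + 323.0 y = 43446.03
174.8 x − 52.8 y = 2975.31
Solving the 2×2 system: x ≈ 58.8, y ≈ 138.4 km.
Check against K (with the unrounded x, y): √((x − 47.1)²+(y + 109.2)²) = 247.88 ≈ 247.88 km. ✓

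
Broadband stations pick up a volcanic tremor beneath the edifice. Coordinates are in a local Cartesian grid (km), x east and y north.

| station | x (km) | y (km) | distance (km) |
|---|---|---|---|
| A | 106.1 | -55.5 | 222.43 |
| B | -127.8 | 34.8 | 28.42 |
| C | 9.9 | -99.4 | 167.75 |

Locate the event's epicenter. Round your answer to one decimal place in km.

Circle about each station: (x − 106.1)² + (y + 55.5)² = 222.43²; (x + 127.8)² + (y − 34.8)² = 28.42²; (x − 9.9)² + (y + 99.4)² = 167.75².
Subtracting the A equation from the B and C equations removes the quadratic terms:
-467.8 x + 180.6 y = 51873.83
-192.4 x − 87.8 y = 16975.95
Solving the 2×2 system: x ≈ -100.5, y ≈ 26.9 km.

(-100.5, 26.9)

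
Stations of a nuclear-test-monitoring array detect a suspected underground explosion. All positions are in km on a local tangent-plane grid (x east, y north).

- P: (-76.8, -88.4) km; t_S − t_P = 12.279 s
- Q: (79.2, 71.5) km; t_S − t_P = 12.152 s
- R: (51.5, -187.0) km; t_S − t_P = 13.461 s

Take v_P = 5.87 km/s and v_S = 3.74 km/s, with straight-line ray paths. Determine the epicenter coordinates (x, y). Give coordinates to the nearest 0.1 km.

Distance from S−P lag: d = Δt · v_P v_S / (v_P − v_S) = Δt · (5.87·3.74)/(5.87−3.74) ≈ 10.3069·Δt.
So d_P = 126.56, d_Q = 125.25, d_R = 138.74 km.
Circle about each station: (x + 76.8)² + (y + 88.4)² = 126.56²; (x − 79.2)² + (y − 71.5)² = 125.25²; (x − 51.5)² + (y + 187.0)² = 138.74².
Subtracting pairs of circle equations eliminates x²+y² and gives linear equations (the radical axes):
312.0 x + 319.8 y = -1998.04
256.6 x − 197.2 y = 20677.10
Solving the 2×2 system: x ≈ 43.3, y ≈ -48.5 km.
Check against P (with the unrounded x, y): √((x + 76.8)²+(y + 88.4)²) = 126.56 ≈ 126.56 km. ✓

(43.3, -48.5)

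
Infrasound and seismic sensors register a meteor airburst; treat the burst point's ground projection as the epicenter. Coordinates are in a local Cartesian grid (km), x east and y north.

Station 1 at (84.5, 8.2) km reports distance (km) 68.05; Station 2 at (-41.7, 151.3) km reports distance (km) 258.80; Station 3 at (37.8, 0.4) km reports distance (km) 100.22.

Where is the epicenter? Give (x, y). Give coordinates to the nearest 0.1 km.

Circle about each station: (x − 84.5)² + (y − 8.2)² = 68.05²; (x + 41.7)² + (y − 151.3)² = 258.80²; (x − 37.8)² + (y − 0.4)² = 100.22².
Subtracting pairs of circle equations eliminates x²+y² and gives linear equations (the radical axes):
-252.4 x + 286.2 y = -44923.55
-93.4 x − 15.6 y = -11191.74
Solving the 2×2 system: x ≈ 127.3, y ≈ -44.7 km.

(127.3, -44.7)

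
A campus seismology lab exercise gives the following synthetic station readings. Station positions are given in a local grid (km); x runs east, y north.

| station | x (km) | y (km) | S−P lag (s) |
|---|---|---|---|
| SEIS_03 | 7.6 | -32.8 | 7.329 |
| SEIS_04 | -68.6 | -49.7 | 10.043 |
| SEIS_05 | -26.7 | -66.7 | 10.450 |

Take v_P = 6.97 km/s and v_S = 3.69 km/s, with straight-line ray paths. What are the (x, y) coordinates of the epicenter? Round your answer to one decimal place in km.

-24.0 km east, 15.2 km north

Distance from S−P lag: d = Δt · v_P v_S / (v_P − v_S) = Δt · (6.97·3.69)/(6.97−3.69) ≈ 7.8412·Δt.
So d_SEIS_03 = 57.47, d_SEIS_04 = 78.75, d_SEIS_05 = 81.94 km.
Circle about each station: (x − 7.6)² + (y + 32.8)² = 57.47²; (x + 68.6)² + (y + 49.7)² = 78.75²; (x + 26.7)² + (y + 66.7)² = 81.94².
Subtracting the SEIS_03 equation from the SEIS_04 and SEIS_05 equations removes the quadratic terms:
-152.4 x − 33.8 y = 3143.69
-68.6 x − 67.8 y = 616.82
Solving the 2×2 system: x ≈ -24.0, y ≈ 15.2 km.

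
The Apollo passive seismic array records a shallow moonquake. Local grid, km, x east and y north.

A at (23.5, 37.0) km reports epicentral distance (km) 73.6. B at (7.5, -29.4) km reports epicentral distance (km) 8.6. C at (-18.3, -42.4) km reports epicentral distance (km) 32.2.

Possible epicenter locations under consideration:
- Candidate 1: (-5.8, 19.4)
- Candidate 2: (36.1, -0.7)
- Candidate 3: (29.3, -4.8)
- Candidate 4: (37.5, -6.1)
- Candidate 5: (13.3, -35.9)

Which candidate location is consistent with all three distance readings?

For each candidate, compare |candidate − station| to the reported distance:
Candidate 1: residuals A 39.4, B 42.0, C 30.9 → max 42.0 km
Candidate 2: residuals A 33.9, B 31.9, C 36.3 → max 36.3 km
Candidate 3: residuals A 31.4, B 24.3, C 28.5 → max 31.4 km
Candidate 4: residuals A 28.3, B 29.4, C 34.4 → max 34.4 km
Candidate 5: residuals A 0.0, B 0.1, C 0.1 → max 0.1 km
Only Candidate 5 has all residuals ≈ 0.

Candidate 5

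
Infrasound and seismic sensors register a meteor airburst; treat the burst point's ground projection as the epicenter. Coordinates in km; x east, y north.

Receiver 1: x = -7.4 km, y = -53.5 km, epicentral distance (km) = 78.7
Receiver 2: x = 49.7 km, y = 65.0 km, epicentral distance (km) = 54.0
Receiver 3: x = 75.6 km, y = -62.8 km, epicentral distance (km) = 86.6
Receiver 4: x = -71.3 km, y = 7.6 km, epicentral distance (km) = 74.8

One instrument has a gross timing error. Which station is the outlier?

Solve using three stations at a time. Using Receiver 1, Receiver 2, Receiver 3 (subtract circle equations pairwise → linear system) gives (x, y) ≈ (34.2, 13.3).
Distances from that point to each station vs reported:
  Receiver 1: calculated 78.7 vs reported 78.7 → residual 0.0 km
  Receiver 2: calculated 54.0 vs reported 54.0 → residual 0.0 km
  Receiver 3: calculated 86.6 vs reported 86.6 → residual 0.0 km
  Receiver 4: calculated 105.7 vs reported 74.8 → residual 30.9 km
Receiver 1, Receiver 2, Receiver 3 are mutually consistent (residuals ≈ 0); Receiver 4 is off by 30.9 km.

Receiver 4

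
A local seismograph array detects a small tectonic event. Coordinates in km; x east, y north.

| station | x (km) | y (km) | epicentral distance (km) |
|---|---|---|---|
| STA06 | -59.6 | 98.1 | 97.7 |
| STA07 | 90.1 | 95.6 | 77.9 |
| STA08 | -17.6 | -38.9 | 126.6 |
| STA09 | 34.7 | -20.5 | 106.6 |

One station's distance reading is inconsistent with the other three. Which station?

STA06

Solve using three stations at a time. Using STA07, STA08, STA09 (subtract circle equations pairwise → linear system) gives (x, y) ≈ (13.2, 83.8).
Distances from that point to each station vs reported:
  STA06: calculated 74.2 vs reported 97.7 → residual 23.5 km
  STA07: calculated 77.8 vs reported 77.9 → residual 0.1 km
  STA08: calculated 126.5 vs reported 126.6 → residual 0.1 km
  STA09: calculated 106.5 vs reported 106.6 → residual 0.1 km
STA07, STA08, STA09 are mutually consistent (residuals ≈ 0); STA06 is off by 23.5 km.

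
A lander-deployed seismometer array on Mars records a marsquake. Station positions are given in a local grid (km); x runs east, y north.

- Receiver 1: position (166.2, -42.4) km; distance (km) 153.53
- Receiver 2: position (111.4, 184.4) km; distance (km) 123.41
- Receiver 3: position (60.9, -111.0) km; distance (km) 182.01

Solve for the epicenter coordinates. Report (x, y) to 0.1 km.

Circle about each station: (x − 166.2)² + (y + 42.4)² = 153.53²; (x − 111.4)² + (y − 184.4)² = 123.41²; (x − 60.9)² + (y + 111.0)² = 182.01².
Subtracting the Receiver 1 equation from the Receiver 2 and Receiver 3 equations removes the quadratic terms:
-109.6 x + 453.6 y = 25334.55
-210.6 x − 137.2 y = -22946.57
Solving the 2×2 system: x ≈ 62.7, y ≈ 71.0 km.

x ≈ 62.7 km, y ≈ 71.0 km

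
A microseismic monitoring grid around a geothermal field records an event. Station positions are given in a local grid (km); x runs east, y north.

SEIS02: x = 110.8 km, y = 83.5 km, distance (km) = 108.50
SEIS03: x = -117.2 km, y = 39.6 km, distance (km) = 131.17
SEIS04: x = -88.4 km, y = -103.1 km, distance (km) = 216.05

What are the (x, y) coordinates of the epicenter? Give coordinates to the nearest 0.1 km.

Circle about each station: (x − 110.8)² + (y − 83.5)² = 108.50²; (x + 117.2)² + (y − 39.6)² = 131.17²; (x + 88.4)² + (y + 103.1)² = 216.05².
Subtracting the SEIS02 equation from the SEIS03 and SEIS04 equations removes the quadratic terms:
-456.0 x − 87.8 y = -9378.21
-398.4 x − 373.2 y = -35710.07
Solving the 2×2 system: x ≈ 2.7, y ≈ 92.8 km.
Check against SEIS02 (with the unrounded x, y): √((x − 110.8)²+(y − 83.5)²) = 108.50 ≈ 108.50 km. ✓

x ≈ 2.7 km, y ≈ 92.8 km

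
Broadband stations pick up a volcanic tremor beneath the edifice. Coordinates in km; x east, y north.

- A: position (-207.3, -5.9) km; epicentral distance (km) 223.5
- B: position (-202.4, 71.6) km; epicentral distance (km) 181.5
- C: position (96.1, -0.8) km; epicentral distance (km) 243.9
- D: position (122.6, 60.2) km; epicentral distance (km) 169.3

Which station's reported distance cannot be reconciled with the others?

Solve using three stations at a time. Using A, B, D (subtract circle equations pairwise → linear system) gives (x, y) ≈ (-31.0, 131.6).
Distances from that point to each station vs reported:
  A: calculated 223.6 vs reported 223.5 → residual 0.1 km
  B: calculated 181.6 vs reported 181.5 → residual 0.1 km
  C: calculated 183.5 vs reported 243.9 → residual 60.4 km
  D: calculated 169.4 vs reported 169.3 → residual 0.1 km
A, B, D are mutually consistent (residuals ≈ 0); C is off by 60.4 km.

C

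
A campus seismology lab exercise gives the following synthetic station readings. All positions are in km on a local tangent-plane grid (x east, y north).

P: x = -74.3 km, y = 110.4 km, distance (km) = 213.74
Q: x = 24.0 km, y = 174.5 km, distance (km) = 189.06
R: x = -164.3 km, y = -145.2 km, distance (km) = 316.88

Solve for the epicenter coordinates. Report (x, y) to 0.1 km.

Circle about each station: (x + 74.3)² + (y − 110.4)² = 213.74²; (x − 24.0)² + (y − 174.5)² = 189.06²; (x + 164.3)² + (y + 145.2)² = 316.88².
Subtracting the P equation from the Q and R equations removes the quadratic terms:
196.6 x + 128.2 y = 23258.70
-180.0 x − 511.2 y = -24359.27
Solving the 2×2 system: x ≈ 113.2, y ≈ 7.8 km.

(113.2, 7.8)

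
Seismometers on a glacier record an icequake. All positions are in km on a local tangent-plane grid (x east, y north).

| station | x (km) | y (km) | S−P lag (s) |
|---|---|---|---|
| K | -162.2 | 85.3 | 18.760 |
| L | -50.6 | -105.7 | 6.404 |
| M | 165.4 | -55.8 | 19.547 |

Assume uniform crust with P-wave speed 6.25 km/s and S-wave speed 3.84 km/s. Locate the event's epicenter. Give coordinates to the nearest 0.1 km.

Distance from S−P lag: d = Δt · v_P v_S / (v_P − v_S) = Δt · (6.25·3.84)/(6.25−3.84) ≈ 9.9585·Δt.
So d_K = 186.82, d_L = 63.77, d_M = 194.66 km.
Circle about each station: (x + 162.2)² + (y − 85.3)² = 186.82²; (x + 50.6)² + (y + 105.7)² = 63.77²; (x − 165.4)² + (y + 55.8)² = 194.66².
Subtracting the K equation from the L and M equations removes the quadratic terms:
223.2 x − 382.0 y = 10983.02
655.2 x − 282.2 y = -6104.93
Solving the 2×2 system: x ≈ -29.0, y ≈ -45.7 km.

(-29.0, -45.7)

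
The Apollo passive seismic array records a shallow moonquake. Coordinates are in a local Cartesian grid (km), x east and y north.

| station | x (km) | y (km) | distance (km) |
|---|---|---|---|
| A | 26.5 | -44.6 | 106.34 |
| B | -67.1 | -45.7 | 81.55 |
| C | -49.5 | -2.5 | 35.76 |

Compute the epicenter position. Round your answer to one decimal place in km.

Circle about each station: (x − 26.5)² + (y + 44.6)² = 106.34²; (x + 67.1)² + (y + 45.7)² = 81.55²; (x + 49.5)² + (y + 2.5)² = 35.76².
Subtracting the A equation from the B and C equations removes the quadratic terms:
-187.2 x − 2.2 y = 8557.28
-152.0 x + 84.2 y = 9794.51
Solving the 2×2 system: x ≈ -46.1, y ≈ 33.1 km.

-46.1 km east, 33.1 km north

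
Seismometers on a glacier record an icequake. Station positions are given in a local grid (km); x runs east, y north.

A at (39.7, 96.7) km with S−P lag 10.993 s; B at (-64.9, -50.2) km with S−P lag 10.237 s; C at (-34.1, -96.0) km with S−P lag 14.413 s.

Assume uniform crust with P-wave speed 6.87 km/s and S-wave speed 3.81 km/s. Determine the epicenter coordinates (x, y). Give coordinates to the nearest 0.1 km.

(-23.2, 26.8)

Distance from S−P lag: d = Δt · v_P v_S / (v_P − v_S) = Δt · (6.87·3.81)/(6.87−3.81) ≈ 8.5538·Δt.
So d_A = 94.03, d_B = 87.57, d_C = 123.29 km.
Circle about each station: (x − 39.7)² + (y − 96.7)² = 94.03²; (x + 64.9)² + (y + 50.2)² = 87.57²; (x + 34.1)² + (y + 96.0)² = 123.29².
Subtracting pairs of circle equations eliminates x²+y² and gives linear equations (the radical axes):
-209.2 x − 293.8 y = -3021.79
-147.6 x − 385.4 y = -6906.95
Solving the 2×2 system: x ≈ -23.2, y ≈ 26.8 km.
Check against A (with the unrounded x, y): √((x − 39.7)²+(y − 96.7)²) = 94.03 ≈ 94.03 km. ✓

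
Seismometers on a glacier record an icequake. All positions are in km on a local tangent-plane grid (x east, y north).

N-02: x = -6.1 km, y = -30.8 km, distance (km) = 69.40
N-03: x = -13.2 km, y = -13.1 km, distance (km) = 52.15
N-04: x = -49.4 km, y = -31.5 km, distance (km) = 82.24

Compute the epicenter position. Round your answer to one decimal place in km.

Circle about each station: (x + 6.1)² + (y + 30.8)² = 69.40²; (x + 13.2)² + (y + 13.1)² = 52.15²; (x + 49.4)² + (y + 31.5)² = 82.24².
Subtracting the N-02 equation from the N-03 and N-04 equations removes the quadratic terms:
-14.2 x + 35.4 y = 1456.74
-86.6 x − 1.4 y = 499.70
Solving the 2×2 system: x ≈ -6.4, y ≈ 38.6 km.
Check against N-02 (with the unrounded x, y): √((x + 6.1)²+(y + 30.8)²) = 69.39 ≈ 69.40 km. ✓

-6.4 km east, 38.6 km north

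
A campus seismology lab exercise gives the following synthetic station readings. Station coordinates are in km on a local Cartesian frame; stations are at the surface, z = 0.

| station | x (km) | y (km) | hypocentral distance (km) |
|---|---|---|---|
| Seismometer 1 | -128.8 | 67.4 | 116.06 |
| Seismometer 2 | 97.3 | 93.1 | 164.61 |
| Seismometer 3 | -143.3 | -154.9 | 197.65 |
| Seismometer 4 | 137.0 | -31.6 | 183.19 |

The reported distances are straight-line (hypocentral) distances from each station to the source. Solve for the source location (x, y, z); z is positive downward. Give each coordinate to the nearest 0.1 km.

Each station gives a sphere (x−x_i)² + (y−y_i)² + z² = d_i² (stations at z=0).
Subtracting the Seismometer 1 sphere from Seismometer 2 and Seismometer 3: z² cancels, leaving linear equations in x and y:
452.2 x + 51.4 y = -16623.83
-29.0 x − 444.6 y = -2198.90
Solving: x ≈ -37.603, y ≈ 7.399 km (keep extra digits for the depth step; rounded: -37.6, 7.4).
Then from the Seismometer 1 sphere: z² = 116.06² − (x + 128.8)² − (y − 67.4)² with x = -37.603, y = 7.399, so z ≈ 39.407 ≈ 39.4 km.
Check against Seismometer 4 (with the unrounded solution): distance 183.19 ≈ 183.19 km. ✓

x ≈ -37.6 km, y ≈ 7.4 km, depth ≈ 39.4 km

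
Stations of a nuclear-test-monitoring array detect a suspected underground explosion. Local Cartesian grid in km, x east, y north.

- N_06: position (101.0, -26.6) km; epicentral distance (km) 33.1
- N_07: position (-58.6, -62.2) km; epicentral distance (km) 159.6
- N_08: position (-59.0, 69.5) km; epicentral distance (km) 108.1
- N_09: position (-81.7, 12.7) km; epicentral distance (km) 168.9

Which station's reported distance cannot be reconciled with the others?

Solve using three stations at a time. Using N_06, N_07, N_09 (subtract circle equations pairwise → linear system) gives (x, y) ≈ (86.9, 3.3).
Distances from that point to each station vs reported:
  N_06: calculated 33.0 vs reported 33.1 → residual 0.1 km
  N_07: calculated 159.6 vs reported 159.6 → residual 0.0 km
  N_08: calculated 160.2 vs reported 108.1 → residual 52.1 km
  N_09: calculated 168.9 vs reported 168.9 → residual 0.0 km
N_06, N_07, N_09 are mutually consistent (residuals ≈ 0); N_08 is off by 52.1 km.

N_08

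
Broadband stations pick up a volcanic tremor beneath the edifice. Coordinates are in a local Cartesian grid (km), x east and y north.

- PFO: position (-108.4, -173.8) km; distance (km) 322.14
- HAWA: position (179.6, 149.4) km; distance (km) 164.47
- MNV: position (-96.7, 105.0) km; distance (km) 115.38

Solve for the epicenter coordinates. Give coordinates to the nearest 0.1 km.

Circle about each station: (x + 108.4)² + (y + 173.8)² = 322.14²; (x − 179.6)² + (y − 149.4)² = 164.47²; (x + 96.7)² + (y − 105.0)² = 115.38².
Subtracting the PFO equation from the HAWA and MNV equations removes the quadratic terms:
576.0 x + 646.4 y = 89343.32
23.4 x + 557.6 y = 68880.53
Solving the 2×2 system: x ≈ 17.3, y ≈ 122.8 km.
Check against PFO (with the unrounded x, y): √((x + 108.4)²+(y + 173.8)²) = 322.14 ≈ 322.14 km. ✓

(17.3, 122.8)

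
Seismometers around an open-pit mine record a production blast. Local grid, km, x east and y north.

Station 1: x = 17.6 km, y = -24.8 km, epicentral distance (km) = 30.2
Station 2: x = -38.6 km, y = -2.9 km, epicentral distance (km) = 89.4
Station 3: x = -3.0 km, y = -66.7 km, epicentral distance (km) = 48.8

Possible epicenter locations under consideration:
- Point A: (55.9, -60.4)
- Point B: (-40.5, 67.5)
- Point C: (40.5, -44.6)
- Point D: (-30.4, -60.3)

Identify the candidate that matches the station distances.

Point C

For each candidate, compare |candidate − station| to the reported distance:
Point A: residuals Station 1 22.1, Station 2 21.2, Station 3 10.4 → max 22.1 km
Point B: residuals Station 1 78.9, Station 2 19.0, Station 3 90.5 → max 90.5 km
Point C: residuals Station 1 0.1, Station 2 0.0, Station 3 0.0 → max 0.1 km
Point D: residuals Station 1 29.5, Station 2 31.4, Station 3 20.7 → max 31.4 km
Only Point C has all residuals ≈ 0.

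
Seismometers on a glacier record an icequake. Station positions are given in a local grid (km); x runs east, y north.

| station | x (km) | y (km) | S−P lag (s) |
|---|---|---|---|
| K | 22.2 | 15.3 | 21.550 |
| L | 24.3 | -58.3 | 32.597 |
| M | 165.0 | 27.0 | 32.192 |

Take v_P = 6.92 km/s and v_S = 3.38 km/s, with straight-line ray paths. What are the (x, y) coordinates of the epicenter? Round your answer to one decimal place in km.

(-4.8, 155.1)

Distance from S−P lag: d = Δt · v_P v_S / (v_P − v_S) = Δt · (6.92·3.38)/(6.92−3.38) ≈ 6.6072·Δt.
So d_K = 142.39, d_L = 215.38, d_M = 212.70 km.
Circle about each station: (x − 22.2)² + (y − 15.3)² = 142.39²; (x − 24.3)² + (y + 58.3)² = 215.38²; (x − 165.0)² + (y − 27.0)² = 212.70².
Subtracting the K equation from the L and M equations removes the quadratic terms:
4.2 x − 147.2 y = -22851.18
285.6 x + 23.4 y = 2260.69
Solving the 2×2 system: x ≈ -4.8, y ≈ 155.1 km.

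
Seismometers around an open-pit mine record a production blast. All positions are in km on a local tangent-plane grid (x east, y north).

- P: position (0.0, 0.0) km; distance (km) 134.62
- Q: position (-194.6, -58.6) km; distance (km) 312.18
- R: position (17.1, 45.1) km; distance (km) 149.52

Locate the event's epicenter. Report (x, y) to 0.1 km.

Circle about each station: x² + y² = 134.62²; (x + 194.6)² + (y + 58.6)² = 312.18²; (x − 17.1)² + (y − 45.1)² = 149.52².
Subtracting pairs of circle equations eliminates x²+y² and gives linear equations (the radical axes):
-389.2 x − 117.2 y = -38030.69
34.2 x + 90.2 y = -1907.27
Solving the 2×2 system: x ≈ 117.5, y ≈ -65.7 km.
Check against P (with the unrounded x, y): √(x²+y²) = 134.62 ≈ 134.62 km. ✓

117.5 km east, -65.7 km north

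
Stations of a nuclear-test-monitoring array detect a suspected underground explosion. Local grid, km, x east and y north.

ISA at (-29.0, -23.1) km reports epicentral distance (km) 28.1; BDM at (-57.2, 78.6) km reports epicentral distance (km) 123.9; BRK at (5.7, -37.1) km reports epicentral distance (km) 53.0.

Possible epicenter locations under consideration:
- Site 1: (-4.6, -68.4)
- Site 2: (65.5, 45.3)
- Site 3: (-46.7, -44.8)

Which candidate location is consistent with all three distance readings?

For each candidate, compare |candidate − station| to the reported distance:
Site 1: residuals ISA 23.4, BDM 32.2, BRK 20.0 → max 32.2 km
Site 2: residuals ISA 88.6, BDM 3.2, BRK 48.8 → max 88.6 km
Site 3: residuals ISA 0.1, BDM 0.1, BRK 0.0 → max 0.1 km
Only Site 3 has all residuals ≈ 0.

Site 3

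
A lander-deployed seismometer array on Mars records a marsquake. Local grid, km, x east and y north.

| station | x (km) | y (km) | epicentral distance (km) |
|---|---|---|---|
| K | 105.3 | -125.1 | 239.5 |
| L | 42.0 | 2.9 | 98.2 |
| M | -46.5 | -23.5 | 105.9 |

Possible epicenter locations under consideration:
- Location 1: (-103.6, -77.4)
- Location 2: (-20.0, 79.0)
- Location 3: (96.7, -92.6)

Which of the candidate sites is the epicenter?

For each candidate, compare |candidate − station| to the reported distance:
Location 1: residuals K 25.2, L 68.1, M 27.4 → max 68.1 km
Location 2: residuals K 0.0, L 0.0, M 0.0 → max 0.0 km
Location 3: residuals K 205.9, L 11.9, M 53.1 → max 205.9 km
Only Location 2 has all residuals ≈ 0.

Location 2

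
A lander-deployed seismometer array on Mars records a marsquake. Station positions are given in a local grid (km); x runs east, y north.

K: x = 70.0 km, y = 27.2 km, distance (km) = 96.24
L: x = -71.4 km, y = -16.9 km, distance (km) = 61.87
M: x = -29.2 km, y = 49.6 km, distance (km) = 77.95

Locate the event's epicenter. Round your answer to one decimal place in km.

-10.2 km east, -26.0 km north

Circle about each station: (x − 70.0)² + (y − 27.2)² = 96.24²; (x + 71.4)² + (y + 16.9)² = 61.87²; (x + 29.2)² + (y − 49.6)² = 77.95².
Subtracting the K equation from the L and M equations removes the quadratic terms:
-282.8 x − 88.2 y = 5177.97
-198.4 x + 44.8 y = 858.90
Solving the 2×2 system: x ≈ -10.2, y ≈ -26.0 km.
Check against K (with the unrounded x, y): √((x − 70.0)²+(y − 27.2)²) = 96.24 ≈ 96.24 km. ✓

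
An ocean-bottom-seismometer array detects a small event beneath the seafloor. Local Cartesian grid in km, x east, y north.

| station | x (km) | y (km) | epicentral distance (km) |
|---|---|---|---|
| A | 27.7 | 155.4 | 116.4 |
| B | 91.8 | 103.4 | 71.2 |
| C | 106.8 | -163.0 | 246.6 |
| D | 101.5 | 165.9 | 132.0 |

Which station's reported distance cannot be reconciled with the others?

Solve using three stations at a time. Using A, B, D (subtract circle equations pairwise → linear system) gives (x, y) ≈ (55.2, 42.2).
Distances from that point to each station vs reported:
  A: calculated 116.4 vs reported 116.4 → residual 0.0 km
  B: calculated 71.3 vs reported 71.2 → residual 0.1 km
  C: calculated 211.6 vs reported 246.6 → residual 35.0 km
  D: calculated 132.0 vs reported 132.0 → residual 0.0 km
A, B, D are mutually consistent (residuals ≈ 0); C is off by 35.0 km.

C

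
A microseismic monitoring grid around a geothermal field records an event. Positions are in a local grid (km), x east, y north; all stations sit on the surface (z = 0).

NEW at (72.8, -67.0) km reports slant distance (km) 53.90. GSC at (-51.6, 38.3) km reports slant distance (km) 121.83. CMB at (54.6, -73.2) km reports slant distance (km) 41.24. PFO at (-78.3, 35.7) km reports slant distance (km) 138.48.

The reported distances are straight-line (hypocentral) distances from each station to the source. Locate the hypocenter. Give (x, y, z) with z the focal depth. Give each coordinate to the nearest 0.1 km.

x ≈ 25.1 km, y ≈ -53.9 km, depth ≈ 21.4 km

Each station gives a sphere (x−x_i)² + (y−y_i)² + z² = d_i² (stations at z=0).
Subtracting the NEW sphere from GSC and CMB: z² cancels, leaving linear equations in x and y:
-248.8 x + 210.6 y = -17596.73
-36.4 x − 12.4 y = -244.97
Solving: x ≈ 25.094, y ≈ -53.909 km (keep extra digits for the depth step; rounded: 25.1, -53.9).
Then from the NEW sphere: z² = 53.90² − (x − 72.8)² − (y + 67.0)² with x = 25.094, y = -53.909, so z ≈ 21.400 ≈ 21.4 km.
Check against PFO (with the unrounded solution): distance 138.49 ≈ 138.48 km. ✓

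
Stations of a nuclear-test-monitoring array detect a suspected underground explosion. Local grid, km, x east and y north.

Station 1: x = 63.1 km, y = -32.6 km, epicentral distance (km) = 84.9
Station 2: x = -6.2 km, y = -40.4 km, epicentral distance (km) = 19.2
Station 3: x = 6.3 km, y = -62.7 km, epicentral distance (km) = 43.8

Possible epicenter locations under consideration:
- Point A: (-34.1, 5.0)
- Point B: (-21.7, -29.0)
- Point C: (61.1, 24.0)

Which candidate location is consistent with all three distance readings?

For each candidate, compare |candidate − station| to the reported distance:
Point A: residuals Station 1 19.3, Station 2 34.1, Station 3 35.0 → max 35.0 km
Point B: residuals Station 1 0.0, Station 2 0.0, Station 3 0.0 → max 0.0 km
Point C: residuals Station 1 28.3, Station 2 73.9, Station 3 58.8 → max 73.9 km
Only Point B has all residuals ≈ 0.

Point B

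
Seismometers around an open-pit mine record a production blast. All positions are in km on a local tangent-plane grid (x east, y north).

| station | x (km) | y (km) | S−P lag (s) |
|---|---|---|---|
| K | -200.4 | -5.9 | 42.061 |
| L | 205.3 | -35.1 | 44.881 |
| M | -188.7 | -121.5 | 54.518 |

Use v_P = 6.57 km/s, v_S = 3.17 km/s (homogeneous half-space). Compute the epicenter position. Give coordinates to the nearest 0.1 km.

(3.5, 151.6)

Distance from S−P lag: d = Δt · v_P v_S / (v_P − v_S) = Δt · (6.57·3.17)/(6.57−3.17) ≈ 6.1256·Δt.
So d_K = 257.65, d_L = 274.92, d_M = 333.95 km.
Circle about each station: (x + 200.4)² + (y + 5.9)² = 257.65²; (x − 205.3)² + (y + 35.1)² = 274.92²; (x + 188.7)² + (y + 121.5)² = 333.95².
Subtracting the K equation from the L and M equations removes the quadratic terms:
811.4 x − 58.4 y = -6012.35
23.4 x − 231.2 y = -34964.11
Solving the 2×2 system: x ≈ 3.5, y ≈ 151.6 km.
Check against K (with the unrounded x, y): √((x + 200.4)²+(y + 5.9)²) = 257.64 ≈ 257.65 km. ✓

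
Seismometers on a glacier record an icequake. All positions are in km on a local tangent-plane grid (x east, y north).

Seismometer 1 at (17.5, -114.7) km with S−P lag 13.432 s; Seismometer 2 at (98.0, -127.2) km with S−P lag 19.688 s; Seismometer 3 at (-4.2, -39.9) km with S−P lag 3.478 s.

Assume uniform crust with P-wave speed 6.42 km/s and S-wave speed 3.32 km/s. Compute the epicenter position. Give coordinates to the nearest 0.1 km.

Distance from S−P lag: d = Δt · v_P v_S / (v_P − v_S) = Δt · (6.42·3.32)/(6.42−3.32) ≈ 6.8756·Δt.
So d_Seismometer 1 = 92.35, d_Seismometer 2 = 135.37, d_Seismometer 3 = 23.91 km.
Circle about each station: (x − 17.5)² + (y + 114.7)² = 92.35²; (x − 98.0)² + (y + 127.2)² = 135.37²; (x + 4.2)² + (y + 39.9)² = 23.91².
Subtracting the Seismometer 1 equation from the Seismometer 2 and Seismometer 3 equations removes the quadratic terms:
161.0 x − 25.0 y = 2524.99
-43.4 x + 149.6 y = -3895.86
Solving the 2×2 system: x ≈ 12.2, y ≈ -22.5 km.

x ≈ 12.2 km, y ≈ -22.5 km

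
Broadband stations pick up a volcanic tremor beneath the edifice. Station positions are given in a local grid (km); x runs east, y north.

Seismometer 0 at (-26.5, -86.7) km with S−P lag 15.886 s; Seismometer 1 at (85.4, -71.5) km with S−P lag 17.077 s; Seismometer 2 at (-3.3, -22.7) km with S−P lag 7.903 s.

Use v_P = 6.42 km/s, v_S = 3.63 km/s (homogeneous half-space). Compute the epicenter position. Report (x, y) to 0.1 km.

Distance from S−P lag: d = Δt · v_P v_S / (v_P − v_S) = Δt · (6.42·3.63)/(6.42−3.63) ≈ 8.3529·Δt.
So d_Seismometer 0 = 132.69, d_Seismometer 1 = 142.64, d_Seismometer 2 = 66.01 km.
Circle about each station: (x + 26.5)² + (y + 86.7)² = 132.69²; (x − 85.4)² + (y + 71.5)² = 142.64²; (x + 3.3)² + (y + 22.7)² = 66.01².
Subtracting the Seismometer 0 equation from the Seismometer 1 and Seismometer 2 equations removes the quadratic terms:
223.8 x + 30.4 y = 1446.74
46.4 x + 128.0 y = 5556.36
Solving the 2×2 system: x ≈ 0.6, y ≈ 43.2 km.
Check against Seismometer 0 (with the unrounded x, y): √((x + 26.5)²+(y + 86.7)²) = 132.69 ≈ 132.69 km. ✓

(0.6, 43.2)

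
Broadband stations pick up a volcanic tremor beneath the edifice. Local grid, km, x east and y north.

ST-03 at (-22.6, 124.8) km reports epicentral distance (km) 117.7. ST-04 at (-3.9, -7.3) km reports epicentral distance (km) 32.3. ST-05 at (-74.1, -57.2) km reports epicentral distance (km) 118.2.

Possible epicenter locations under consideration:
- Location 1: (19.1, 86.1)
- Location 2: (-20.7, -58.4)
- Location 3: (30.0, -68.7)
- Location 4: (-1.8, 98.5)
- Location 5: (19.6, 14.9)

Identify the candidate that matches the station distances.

For each candidate, compare |candidate − station| to the reported distance:
Location 1: residuals ST-03 60.8, ST-04 63.9, ST-05 52.7 → max 63.9 km
Location 2: residuals ST-03 65.5, ST-04 21.5, ST-05 64.8 → max 65.5 km
Location 3: residuals ST-03 82.8, ST-04 37.8, ST-05 13.5 → max 82.8 km
Location 4: residuals ST-03 84.2, ST-04 73.5, ST-05 53.5 → max 84.2 km
Location 5: residuals ST-03 0.0, ST-04 0.0, ST-05 0.0 → max 0.0 km
Only Location 5 has all residuals ≈ 0.

Location 5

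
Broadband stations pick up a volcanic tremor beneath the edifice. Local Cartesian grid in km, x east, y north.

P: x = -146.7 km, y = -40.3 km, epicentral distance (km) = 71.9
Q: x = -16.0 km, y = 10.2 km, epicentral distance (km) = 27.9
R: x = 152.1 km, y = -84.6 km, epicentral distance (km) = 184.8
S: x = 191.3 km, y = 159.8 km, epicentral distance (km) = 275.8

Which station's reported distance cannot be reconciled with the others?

P

Solve using three stations at a time. Using Q, R, S (subtract circle equations pairwise → linear system) gives (x, y) ≈ (-20.0, -17.4).
Distances from that point to each station vs reported:
  P: calculated 128.7 vs reported 71.9 → residual 56.8 km
  Q: calculated 27.9 vs reported 27.9 → residual 0.0 km
  R: calculated 184.8 vs reported 184.8 → residual 0.0 km
  S: calculated 275.8 vs reported 275.8 → residual 0.0 km
Q, R, S are mutually consistent (residuals ≈ 0); P is off by 56.8 km.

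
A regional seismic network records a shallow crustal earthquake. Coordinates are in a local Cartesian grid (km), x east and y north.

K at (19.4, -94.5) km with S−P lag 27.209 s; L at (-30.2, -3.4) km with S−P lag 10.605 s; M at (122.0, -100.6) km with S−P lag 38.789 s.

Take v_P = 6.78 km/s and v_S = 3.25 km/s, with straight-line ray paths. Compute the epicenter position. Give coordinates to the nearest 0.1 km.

Distance from S−P lag: d = Δt · v_P v_S / (v_P − v_S) = Δt · (6.78·3.25)/(6.78−3.25) ≈ 6.2422·Δt.
So d_K = 169.84, d_L = 66.20, d_M = 242.13 km.
Circle about each station: (x − 19.4)² + (y + 94.5)² = 169.84²; (x + 30.2)² + (y + 3.4)² = 66.20²; (x − 122.0)² + (y + 100.6)² = 242.13².
Subtracting pairs of circle equations eliminates x²+y² and gives linear equations (the radical axes):
-99.2 x + 182.2 y = 16080.18
205.2 x − 12.2 y = -14083.56
Solving the 2×2 system: x ≈ -65.5, y ≈ 52.6 km.
Check against K (with the unrounded x, y): √((x − 19.4)²+(y + 94.5)²) = 169.84 ≈ 169.84 km. ✓

x ≈ -65.5 km, y ≈ 52.6 km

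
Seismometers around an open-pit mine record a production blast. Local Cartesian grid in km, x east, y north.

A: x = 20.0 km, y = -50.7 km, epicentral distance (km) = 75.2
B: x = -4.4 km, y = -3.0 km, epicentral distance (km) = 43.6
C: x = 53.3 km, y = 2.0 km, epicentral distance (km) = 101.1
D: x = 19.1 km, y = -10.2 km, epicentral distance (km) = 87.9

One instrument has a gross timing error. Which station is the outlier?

Solve using three stations at a time. Using A, B, C (subtract circle equations pairwise → linear system) gives (x, y) ≈ (-46.4, -15.2).
Distances from that point to each station vs reported:
  A: calculated 75.3 vs reported 75.2 → residual 0.1 km
  B: calculated 43.7 vs reported 43.6 → residual 0.1 km
  C: calculated 101.1 vs reported 101.1 → residual 0.0 km
  D: calculated 65.7 vs reported 87.9 → residual 22.2 km
A, B, C are mutually consistent (residuals ≈ 0); D is off by 22.2 km.

D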